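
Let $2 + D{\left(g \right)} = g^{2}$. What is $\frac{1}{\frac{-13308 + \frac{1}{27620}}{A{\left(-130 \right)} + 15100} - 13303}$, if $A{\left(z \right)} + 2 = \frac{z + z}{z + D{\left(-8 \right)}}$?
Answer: $- \frac{7090910220}{94336627294963} \approx -7.5166 \cdot 10^{-5}$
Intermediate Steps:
$D{\left(g \right)} = -2 + g^{2}$
$A{\left(z \right)} = -2 + \frac{2 z}{62 + z}$ ($A{\left(z \right)} = -2 + \frac{z + z}{z - \left(2 - \left(-8\right)^{2}\right)} = -2 + \frac{2 z}{z + \left(-2 + 64\right)} = -2 + \frac{2 z}{z + 62} = -2 + \frac{2 z}{62 + z}$)
$\frac{1}{\frac{-13308 + \frac{1}{27620}}{A{\left(-130 \right)} + 15100} - 13303} = \frac{1}{\frac{-13308 + \frac{1}{27620}}{- \frac{124}{62 - 130} + 15100} - 13303} = \frac{1}{\frac{-13308 + \frac{1}{27620}}{- \frac{124}{-68} + 15100} - 13303} = \frac{1}{- \frac{367566959}{27620 \left(\left(-124\right) \left(- \frac{1}{68}\right) + 15100\right)} - 13303} = \frac{1}{- \frac{367566959}{27620 \left(\frac{31}{17} + 15100\right)} - 13303} = \frac{1}{- \frac{367566959}{27620 \cdot \frac{256731}{17}} - 13303} = \frac{1}{\left(- \frac{367566959}{27620}\right) \frac{17}{256731} - 13303} = \frac{1}{- \frac{6248638303}{7090910220} - 13303} = \frac{1}{- \frac{94336627294963}{7090910220}} = - \frac{7090910220}{94336627294963}$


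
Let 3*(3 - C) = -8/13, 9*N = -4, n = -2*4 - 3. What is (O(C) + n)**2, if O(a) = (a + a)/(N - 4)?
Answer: 418609/2704 ≈ 154.81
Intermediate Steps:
n = -11 (n = -8 - 3 = -11)
N = -4/9 (N = (1/9)*(-4) = -4/9 ≈ -0.44444)
C = 125/39 (C = 3 - (-8)/(3*13) = 3 - 1/3*(-8/13) = 3 + 8/39 = 125/39 ≈ 3.2051)
O(a) = -9*a/20 (O(a) = (a + a)/(-4/9 - 4) = (2*a)/(-40/9) = (2*a)*(-9/40) = -9*a/20)
(O(C) + n)**2 = (-9/20*125/39 - 11)**2 = (-75/52 - 11)**2 = (-647/52)**2 = 418609/2704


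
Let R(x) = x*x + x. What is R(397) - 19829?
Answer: 138177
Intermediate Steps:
R(x) = x + x**2 (R(x) = x**2 + x = x + x**2)
R(397) - 19829 = 397*(1 + 397) - 19829 = 397*398 - 19829 = 158006 - 19829 = 138177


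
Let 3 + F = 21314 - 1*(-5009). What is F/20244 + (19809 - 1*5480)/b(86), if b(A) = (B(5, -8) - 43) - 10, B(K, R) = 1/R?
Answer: -82479436/307275 ≈ -268.42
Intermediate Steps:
F = 26320 (F = -3 + (21314 - 1*(-5009)) = -3 + (21314 + 5009) = -3 + 26323 = 26320)
b(A) = -425/8 (b(A) = (1/(-8) - 43) - 10 = (-1/8 - 43) - 10 = -345/8 - 10 = -425/8)
F/20244 + (19809 - 1*5480)/b(86) = 26320/20244 + (19809 - 1*5480)/(-425/8) = 26320*(1/20244) + (19809 - 5480)*(-8/425) = 940/723 + 14329*(-8/425) = 940/723 - 114632/425 = -82479436/307275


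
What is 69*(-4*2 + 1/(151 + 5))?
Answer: -28681/52 ≈ -551.56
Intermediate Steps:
69*(-4*2 + 1/(151 + 5)) = 69*(-8 + 1/156) = 69*(-1247/156) = -28681/52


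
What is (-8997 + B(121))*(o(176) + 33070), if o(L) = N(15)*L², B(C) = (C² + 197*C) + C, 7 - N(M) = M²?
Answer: -198916500196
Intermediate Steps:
N(M) = 7 - M²
B(C) = C² + 198*C
o(L) = -218*L² (o(L) = (7 - 1*15²)*L² = (7 - 1*225)*L² = (7 - 225)*L² = -218*L²)
(-8997 + B(121))*(o(176) + 33070) = (-8997 + 121*(198 + 121))*(-218*176² + 33070) = (-8997 + 121*319)*(-218*30976 + 33070) = (-8997 + 38599)*(-6752768 + 33070) = 29602*(-6719698) = -198916500196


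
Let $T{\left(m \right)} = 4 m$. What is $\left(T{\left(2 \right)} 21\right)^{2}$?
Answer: $28224$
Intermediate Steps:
$\left(T{\left(2 \right)} 21\right)^{2} = \left(4 \cdot 2 \cdot 21\right)^{2} = \left(8 \cdot 21\right)^{2} = 168^{2} = 28224$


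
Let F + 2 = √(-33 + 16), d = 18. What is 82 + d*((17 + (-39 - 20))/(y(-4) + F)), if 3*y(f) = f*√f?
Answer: 2*(-328 + 123*√17 + 1380*I)/(-8 + 3*√17 + 6*I) ≈ 329.01 + 179.88*I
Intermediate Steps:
y(f) = f^(3/2)/3 (y(f) = (f*√f)/3 = f^(3/2)/3)
F = -2 + I*√17 (F = -2 + √(-33 + 16) = -2 + √(-17) = -2 + I*√17 ≈ -2.0 + 4.1231*I)
82 + d*((17 + (-39 - 20))/(y(-4) + F)) = 82 + 18*((17 + (-39 - 20))/((-4)^(3/2)/3 + (-2 + I*√17))) = 82 + 18*((17 - 59)/((-8*I)/3 + (-2 + I*√17))) = 82 + 18*(-42/(-8*I/3 + (-2 + I*√17))) = 82 + 18*(-42/(-2 - 8*I/3 + I*√17)) = 82 - 756/(-2 - 8*I/3 + I*√17)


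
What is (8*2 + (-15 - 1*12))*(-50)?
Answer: 550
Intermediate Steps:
(8*2 + (-15 - 1*12))*(-50) = (16 + (-15 - 12))*(-50) = (16 - 27)*(-50) = -11*(-50) = 550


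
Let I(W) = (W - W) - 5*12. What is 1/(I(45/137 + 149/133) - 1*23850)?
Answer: -1/23910 ≈ -4.1823e-5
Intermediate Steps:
I(W) = -60 (I(W) = 0 - 1*60 = 0 - 60 = -60)
1/(I(45/137 + 149/133) - 1*23850) = 1/(-60 - 1*23850) = 1/(-60 - 23850) = 1/(-23910) = -1/23910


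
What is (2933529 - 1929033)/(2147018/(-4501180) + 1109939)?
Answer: 753569550880/832672180167 ≈ 0.90500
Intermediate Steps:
(2933529 - 1929033)/(2147018/(-4501180) + 1109939) = 1004496/(2147018*(-1/4501180) + 1109939) = 1004496/(-1073509/2250590 + 1109939) = 1004496/(2498016540501/2250590) = 1004496*(2250590/2498016540501) = 753569550880/832672180167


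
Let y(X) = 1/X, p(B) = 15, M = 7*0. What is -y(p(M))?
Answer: -1/15 ≈ -0.066667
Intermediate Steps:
M = 0
-y(p(M)) = -1/15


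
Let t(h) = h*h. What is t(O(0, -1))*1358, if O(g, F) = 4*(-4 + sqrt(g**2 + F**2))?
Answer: 195552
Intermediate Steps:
O(g, F) = -16 + 4*sqrt(F**2 + g**2) (O(g, F) = 4*(-4 + sqrt(F**2 + g**2)) = -16 + 4*sqrt(F**2 + g**2))
t(h) = h**2
t(O(0, -1))*1358 = (-16 + 4*sqrt((-1)**2 + 0**2))**2*1358 = (-16 + 4*sqrt(1 + 0))**2*1358 = (-16 + 4*sqrt(1))**2*1358 = (-16 + 4*1)**2*1358 = (-16 + 4)**2*1358 = (-12)**2*1358 = 144*1358 = 195552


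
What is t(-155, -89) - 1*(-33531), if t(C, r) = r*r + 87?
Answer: 41539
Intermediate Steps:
t(C, r) = 87 + r² (t(C, r) = r² + 87 = 87 + r²)
t(-155, -89) - 1*(-33531) = (87 + (-89)²) - 1*(-33531) = (87 + 7921) + 33531 = 8008 + 33531 = 41539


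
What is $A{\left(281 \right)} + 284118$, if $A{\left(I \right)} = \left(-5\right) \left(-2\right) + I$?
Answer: $284409$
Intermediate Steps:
$A{\left(I \right)} = 10 + I$
$A{\left(281 \right)} + 284118 = \left(10 + 281\right) + 284118 = 291 + 284118 = 284409$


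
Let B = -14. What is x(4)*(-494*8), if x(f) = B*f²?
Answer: 885248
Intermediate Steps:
x(f) = -14*f²
x(4)*(-494*8) = (-14*4²)*(-494*8) = -14*16*(-3952) = -224*(-3952) = 885248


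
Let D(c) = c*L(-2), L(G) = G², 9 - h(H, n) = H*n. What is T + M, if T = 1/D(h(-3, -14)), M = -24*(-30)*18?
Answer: 1710719/132 ≈ 12960.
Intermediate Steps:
h(H, n) = 9 - H*n
M = 12960 (M = 720*18 = 12960)
D(c) = 4*c (D(c) = c*(-2)² = c*4 = 4*c)
T = -1/132 (T = 1/(4*(9 - 1*(-3)*(-14))) = 1/(4*(9 - 42)) = 1/(4*(-33)) = 1/(-132) = -1/132 ≈ -0.0075758)
T + M = -1/132 + 12960 = 1710719/132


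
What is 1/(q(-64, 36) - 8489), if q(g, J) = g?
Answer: -1/8553 ≈ -0.00011692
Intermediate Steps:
1/(q(-64, 36) - 8489) = 1/(-64 - 8489) = 1/(-8553) = -1/8553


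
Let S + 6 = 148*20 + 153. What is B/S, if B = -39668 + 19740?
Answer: -19928/3107 ≈ -6.4139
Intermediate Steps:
B = -19928
S = 3107 (S = -6 + (148*20 + 153) = -6 + (2960 + 153) = -6 + 3113 = 3107)
B/S = -19928/3107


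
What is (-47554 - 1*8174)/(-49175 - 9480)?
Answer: 55728/58655 ≈ 0.95010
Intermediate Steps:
(-47554 - 1*8174)/(-49175 - 9480) = (-47554 - 8174)/(-58655) = -55728*(-1/58655) = 55728/58655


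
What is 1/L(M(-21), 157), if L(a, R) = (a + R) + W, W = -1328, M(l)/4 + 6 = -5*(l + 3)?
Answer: -1/835 ≈ -0.0011976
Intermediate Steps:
M(l) = -84 - 20*l (M(l) = -24 + 4*(-5*(l + 3)) = -24 + 4*(-5*(3 + l)) = -24 + 4*(-15 - 5*l) = -24 + (-60 - 20*l) = -84 - 20*l)
L(a, R) = -1328 + R + a (L(a, R) = (a + R) - 1328 = (R + a) - 1328 = -1328 + R + a)
1/L(M(-21), 157) = 1/(-1328 + 157 + (-84 - 20*(-21))) = 1/(-1328 + 157 + (-84 + 420)) = 1/(-1328 + 157 + 336) = 1/(-835) = -1/835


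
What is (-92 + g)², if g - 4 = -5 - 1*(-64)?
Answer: 841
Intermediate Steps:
g = 63 (g = 4 + (-5 - 1*(-64)) = 4 + (-5 + 64) = 4 + 59 = 63)
(-92 + g)² = (-92 + 63)² = (-29)² = 841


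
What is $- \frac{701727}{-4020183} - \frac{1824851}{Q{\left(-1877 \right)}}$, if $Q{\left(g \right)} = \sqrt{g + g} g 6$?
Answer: $\frac{233909}{1340061} - \frac{1824851 i \sqrt{3754}}{42277548} \approx 0.17455 - 2.6446 i$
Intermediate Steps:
$Q{\left(g \right)} = 6 \sqrt{2} g^{\frac{3}{2}}$ ($Q{\left(g \right)} = \sqrt{2 g} g 6 = \sqrt{2} \sqrt{g} g 6 = \sqrt{2} g^{\frac{3}{2}} \cdot 6 = 6 \sqrt{2} g^{\frac{3}{2}}$)
$- \frac{701727}{-4020183} - \frac{1824851}{Q{\left(-1877 \right)}} = - \frac{701727}{-4020183} - \frac{1824851}{6 \sqrt{2} \left(-1877\right)^{\frac{3}{2}}} = \left(-701727\right) \left(- \frac{1}{4020183}\right) - \frac{1824851}{6 \sqrt{2} \left(- 1877 i \sqrt{1877}\right)} = \frac{233909}{1340061} - \frac{1824851}{\left(-11262\right) i \sqrt{3754}} = \frac{233909}{1340061} - 1824851 \frac{i \sqrt{3754}}{42277548} = \frac{233909}{1340061} - \frac{1824851 i \sqrt{3754}}{42277548}$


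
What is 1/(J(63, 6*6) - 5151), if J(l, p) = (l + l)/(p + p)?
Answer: -4/20597 ≈ -0.00019420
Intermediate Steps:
J(l, p) = l/p (J(l, p) = (2*l)/((2*p)) = (2*l)*(1/(2*p)) = l/p)
1/(J(63, 6*6) - 5151) = 1/(63/((6*6)) - 5151) = 1/(63/36 - 5151) = 1/(63*(1/36) - 5151) = 1/(7/4 - 5151) = 1/(-20597/4) = -4/20597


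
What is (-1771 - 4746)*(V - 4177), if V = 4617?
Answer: -2867480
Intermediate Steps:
(-1771 - 4746)*(V - 4177) = (-1771 - 4746)*(4617 - 4177) = -6517*440 = -2867480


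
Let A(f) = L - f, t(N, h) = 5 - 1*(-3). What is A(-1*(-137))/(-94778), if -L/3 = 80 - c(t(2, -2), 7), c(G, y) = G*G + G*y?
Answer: 17/94778 ≈ 0.00017937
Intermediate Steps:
t(N, h) = 8 (t(N, h) = 5 + 3 = 8)
c(G, y) = G² + G*y
L = 120 (L = -3*(80 - 8*(8 + 7)) = -3*(80 - 8*15) = -3*(80 - 1*120) = -3*(80 - 120) = -3*(-40) = 120)
A(f) = 120 - f
A(-1*(-137))/(-94778) = (120 - (-1)*(-137))/(-94778) = (120 - 1*137)*(-1/94778) = (120 - 137)*(-1/94778) = -17*(-1/94778) = 17/94778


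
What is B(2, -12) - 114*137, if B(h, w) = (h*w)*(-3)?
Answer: -15546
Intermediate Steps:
B(h, w) = -3*h*w
B(2, -12) - 114*137 = -3*2*(-12) - 114*137 = 72 - 15618 = -15546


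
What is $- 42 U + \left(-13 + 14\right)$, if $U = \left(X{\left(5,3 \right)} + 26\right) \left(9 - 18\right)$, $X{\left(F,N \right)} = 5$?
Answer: $11719$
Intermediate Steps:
$U = -279$ ($U = \left(5 + 26\right) \left(9 - 18\right) = 31 \left(-9\right) = -279$)
$- 42 U + \left(-13 + 14\right) = \left(-42\right) \left(-279\right) + \left(-13 + 14\right) = 11718 + 1 = 11719$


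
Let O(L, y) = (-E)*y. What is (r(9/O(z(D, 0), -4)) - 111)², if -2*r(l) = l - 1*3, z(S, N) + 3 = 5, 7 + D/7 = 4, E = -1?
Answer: 751689/64 ≈ 11745.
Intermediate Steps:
D = -21 (D = -49 + 7*4 = -49 + 28 = -21)
z(S, N) = 2 (z(S, N) = -3 + 5 = 2)
O(L, y) = y (O(L, y) = (-1*(-1))*y = 1*y = y)
r(l) = 3/2 - l/2 (r(l) = -(l - 1*3)/2 = -(l - 3)/2 = -(-3 + l)/2 = 3/2 - l/2)
(r(9/O(z(D, 0), -4)) - 111)² = ((3/2 - 9/(2*(-4))) - 111)² = ((3/2 - 9*(-1)/(2*4)) - 111)² = ((3/2 - ½*(-9/4)) - 111)² = ((3/2 + 9/8) - 111)² = (21/8 - 111)² = (-867/8)² = 751689/64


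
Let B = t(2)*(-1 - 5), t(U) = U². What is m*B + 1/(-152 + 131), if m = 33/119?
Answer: -2393/357 ≈ -6.7031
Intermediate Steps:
m = 33/119 (m = 33*(1/119) = 33/119 ≈ 0.27731)
B = -24 (B = 2²*(-1 - 5) = 4*(-6) = -24)
m*B + 1/(-152 + 131) = (33/119)*(-24) + 1/(-152 + 131) = -792/119 + 1/(-21) = -792/119 - 1/21 = -2393/357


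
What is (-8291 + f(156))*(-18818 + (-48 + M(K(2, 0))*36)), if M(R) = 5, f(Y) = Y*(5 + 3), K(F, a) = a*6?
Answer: 131605498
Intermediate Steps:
K(F, a) = 6*a
f(Y) = 8*Y (f(Y) = Y*8 = 8*Y)
(-8291 + f(156))*(-18818 + (-48 + M(K(2, 0))*36)) = (-8291 + 8*156)*(-18818 + (-48 + 5*36)) = (-8291 + 1248)*(-18818 + (-48 + 180)) = -7043*(-18818 + 132) = -7043*(-18686) = 131605498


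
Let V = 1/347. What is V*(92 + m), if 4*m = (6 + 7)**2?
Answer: 537/1388 ≈ 0.38689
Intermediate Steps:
m = 169/4 (m = (6 + 7)**2/4 = (1/4)*13**2 = (1/4)*169 = 169/4 ≈ 42.250)
V = 1/347 ≈ 0.0028818
V*(92 + m) = (92 + 169/4)/347 = (1/347)*(537/4) = 537/1388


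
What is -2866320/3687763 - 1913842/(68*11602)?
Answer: -4659569375483/1454704495084 ≈ -3.2031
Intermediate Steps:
-2866320/3687763 - 1913842/(68*11602) = -2866320*1/3687763 - 1913842/788936 = -2866320/3687763 - 1913842*1/788936 = -2866320/3687763 - 956921/394468 = -4659569375483/1454704495084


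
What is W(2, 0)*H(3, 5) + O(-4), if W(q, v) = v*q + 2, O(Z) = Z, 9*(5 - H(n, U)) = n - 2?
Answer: 52/9 ≈ 5.7778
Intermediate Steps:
H(n, U) = 47/9 - n/9 (H(n, U) = 5 - (n - 2)/9 = 5 - (-2 + n)/9 = 5 + (2/9 - n/9) = 47/9 - n/9)
W(q, v) = 2 + q*v (W(q, v) = q*v + 2 = 2 + q*v)
W(2, 0)*H(3, 5) + O(-4) = (2 + 2*0)*(47/9 - ⅑*3) - 4 = (2 + 0)*(47/9 - ⅓) - 4 = 2*(44/9) - 4 = 88/9 - 4 = 52/9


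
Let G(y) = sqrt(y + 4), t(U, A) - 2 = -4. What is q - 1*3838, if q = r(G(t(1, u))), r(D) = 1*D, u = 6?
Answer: -3838 + sqrt(2) ≈ -3836.6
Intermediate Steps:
t(U, A) = -2 (t(U, A) = 2 - 4 = -2)
G(y) = sqrt(4 + y)
r(D) = D
q = sqrt(2) (q = sqrt(4 - 2) = sqrt(2) ≈ 1.4142)
q - 1*3838 = sqrt(2) - 1*3838 = sqrt(2) - 3838 = -3838 + sqrt(2)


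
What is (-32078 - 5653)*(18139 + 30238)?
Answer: -1825312587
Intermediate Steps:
(-32078 - 5653)*(18139 + 30238) = -37731*48377 = -1825312587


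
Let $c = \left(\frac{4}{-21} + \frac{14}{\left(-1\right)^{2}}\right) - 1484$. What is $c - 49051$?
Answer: $- \frac{1060945}{21} \approx -50521.0$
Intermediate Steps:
$c = - \frac{30874}{21}$ ($c = \left(4 \left(- \frac{1}{21}\right) + \frac{14}{1}\right) - 1484 = \left(- \frac{4}{21} + 14 \cdot 1\right) - 1484 = \left(- \frac{4}{21} + 14\right) - 1484 = \frac{290}{21} - 1484 = - \frac{30874}{21} \approx -1470.2$)
$c - 49051 = - \frac{30874}{21} - 49051 = - \frac{1060945}{21}$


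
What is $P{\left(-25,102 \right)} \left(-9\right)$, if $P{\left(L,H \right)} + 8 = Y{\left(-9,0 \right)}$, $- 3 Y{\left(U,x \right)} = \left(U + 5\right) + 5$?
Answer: $75$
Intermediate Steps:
$Y{\left(U,x \right)} = - \frac{10}{3} - \frac{U}{3}$ ($Y{\left(U,x \right)} = - \frac{\left(U + 5\right) + 5}{3} = - \frac{\left(5 + U\right) + 5}{3} = - \frac{10 + U}{3} = - \frac{10}{3} - \frac{U}{3}$)
$P{\left(L,H \right)} = - \frac{25}{3}$ ($P{\left(L,H \right)} = -8 - \frac{1}{3} = - \frac{25}{3}$)
$P{\left(-25,102 \right)} \left(-9\right) = \left(- \frac{25}{3}\right) \left(-9\right) = 75$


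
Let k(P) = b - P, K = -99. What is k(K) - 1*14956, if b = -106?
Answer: -14963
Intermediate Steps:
k(P) = -106 - P
k(K) - 1*14956 = (-106 - 1*(-99)) - 1*14956 = (-106 + 99) - 14956 = -7 - 14956 = -14963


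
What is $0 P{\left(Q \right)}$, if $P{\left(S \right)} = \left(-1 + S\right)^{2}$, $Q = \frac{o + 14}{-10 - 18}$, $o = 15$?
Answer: $0$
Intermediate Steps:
$Q = - \frac{29}{28}$ ($Q = \frac{15 + 14}{-10 - 18} = \frac{29}{-28} = 29 \left(- \frac{1}{28}\right) = - \frac{29}{28} \approx -1.0357$)
$0 P{\left(Q \right)} = 0 \left(-1 - \frac{29}{28}\right)^{2} = 0 \left(- \frac{57}{28}\right)^{2} = 0 \cdot \frac{3249}{784} = 0$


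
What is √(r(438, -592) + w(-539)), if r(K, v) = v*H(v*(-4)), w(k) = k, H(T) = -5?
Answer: 3*√269 ≈ 49.204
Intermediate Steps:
r(K, v) = -5*v (r(K, v) = v*(-5) = -5*v)
√(r(438, -592) + w(-539)) = √(-5*(-592) - 539) = √(2960 - 539) = √2421 = 3*√269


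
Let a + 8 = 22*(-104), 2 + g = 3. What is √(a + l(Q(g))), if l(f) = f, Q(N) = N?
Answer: 3*I*√255 ≈ 47.906*I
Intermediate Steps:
g = 1 (g = -2 + 3 = 1)
a = -2296 (a = -8 + 22*(-104) = -8 - 2288 = -2296)
√(a + l(Q(g))) = √(-2296 + 1) = √(-2295) = 3*I*√255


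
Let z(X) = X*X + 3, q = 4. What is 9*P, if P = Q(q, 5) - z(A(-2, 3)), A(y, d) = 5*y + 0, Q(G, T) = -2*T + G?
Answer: -981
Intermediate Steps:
Q(G, T) = G - 2*T
A(y, d) = 5*y
z(X) = 3 + X² (z(X) = X² + 3 = 3 + X²)
P = -109 (P = (4 - 2*5) - (3 + (5*(-2))²) = (4 - 10) - (3 + (-10)²) = -6 - (3 + 100) = -6 - 1*103 = -6 - 103 = -109)
9*P = 9*(-109) = -981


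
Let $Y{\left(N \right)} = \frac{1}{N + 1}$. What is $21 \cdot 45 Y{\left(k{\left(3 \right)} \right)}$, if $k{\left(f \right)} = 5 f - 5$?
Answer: $\frac{945}{11} \approx 85.909$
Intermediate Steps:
$k{\left(f \right)} = -5 + 5 f$
$Y{\left(N \right)} = \frac{1}{1 + N}$
$21 \cdot 45 Y{\left(k{\left(3 \right)} \right)} = \frac{21 \cdot 45}{1 + \left(-5 + 5 \cdot 3\right)} = \frac{945}{1 + \left(-5 + 15\right)} = \frac{945}{1 + 10} = \frac{945}{11}$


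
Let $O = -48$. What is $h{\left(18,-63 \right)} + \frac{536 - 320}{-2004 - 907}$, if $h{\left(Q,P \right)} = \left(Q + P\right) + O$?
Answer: $- \frac{270939}{2911} \approx -93.074$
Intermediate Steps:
$h{\left(Q,P \right)} = -48 + P + Q$ ($h{\left(Q,P \right)} = \left(Q + P\right) - 48 = \left(P + Q\right) - 48 = -48 + P + Q$)
$h{\left(18,-63 \right)} + \frac{536 - 320}{-2004 - 907} = \left(-48 - 63 + 18\right) + \frac{536 - 320}{-2004 - 907} = -93 + \frac{216}{-2911} = -93 + 216 \left(- \frac{1}{2911}\right) = -93 - \frac{216}{2911} = - \frac{270939}{2911}$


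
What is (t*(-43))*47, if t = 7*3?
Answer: -42441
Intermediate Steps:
t = 21
(t*(-43))*47 = (21*(-43))*47 = -903*47 = -42441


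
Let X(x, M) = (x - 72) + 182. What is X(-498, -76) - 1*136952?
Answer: -137340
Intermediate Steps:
X(x, M) = 110 + x (X(x, M) = (-72 + x) + 182 = 110 + x)
X(-498, -76) - 1*136952 = (110 - 498) - 1*136952 = -388 - 136952 = -137340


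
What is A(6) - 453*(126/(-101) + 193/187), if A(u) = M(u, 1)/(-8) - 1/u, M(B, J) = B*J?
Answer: 21911327/226644 ≈ 96.677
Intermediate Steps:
A(u) = -1/u - u/8 (A(u) = (u*1)/(-8) - 1/u = u*(-1/8) - 1/u = -u/8 - 1/u = -1/u - u/8)
A(6) - 453*(126/(-101) + 193/187) = (-1/6 - 1/8*6) - 453*(126/(-101) + 193/187) = (-1*1/6 - 3/4) - 453*(126*(-1/101) + 193*(1/187)) = (-1/6 - 3/4) - 453*(-126/101 + 193/187) = -11/12 - 453*(-4069/18887) = -11/12 + 1843257/18887 = 21911327/226644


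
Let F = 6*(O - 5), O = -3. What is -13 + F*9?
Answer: -445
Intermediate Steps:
F = -48 (F = 6*(-3 - 5) = 6*(-8) = -48)
-13 + F*9 = -13 - 48*9 = -13 - 432 = -445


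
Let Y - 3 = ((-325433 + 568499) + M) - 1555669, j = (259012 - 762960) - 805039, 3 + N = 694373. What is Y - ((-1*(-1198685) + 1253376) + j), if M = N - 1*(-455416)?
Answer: -1305888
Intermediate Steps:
N = 694370 (N = -3 + 694373 = 694370)
j = -1308987 (j = -503948 - 805039 = -1308987)
M = 1149786 (M = 694370 - 1*(-455416) = 694370 + 455416 = 1149786)
Y = -162814 (Y = 3 + (((-325433 + 568499) + 1149786) - 1555669) = 3 + ((243066 + 1149786) - 1555669) = 3 + (1392852 - 1555669) = 3 - 162817 = -162814)
Y - ((-1*(-1198685) + 1253376) + j) = -162814 - ((-1*(-1198685) + 1253376) - 1308987) = -162814 - ((1198685 + 1253376) - 1308987) = -162814 - (2452061 - 1308987) = -162814 - 1*1143074 = -162814 - 1143074 = -1305888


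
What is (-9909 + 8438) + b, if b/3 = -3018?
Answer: -10525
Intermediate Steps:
b = -9054 (b = 3*(-3018) = -9054)
(-9909 + 8438) + b = (-9909 + 8438) - 9054 = -1471 - 9054 = -10525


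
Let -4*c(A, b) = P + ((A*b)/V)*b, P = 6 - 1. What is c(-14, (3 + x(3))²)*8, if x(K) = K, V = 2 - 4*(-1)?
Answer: 6038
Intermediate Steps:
V = 6 (V = 2 + 4 = 6)
P = 5
c(A, b) = -5/4 - A*b²/24 (c(A, b) = -(5 + ((A*b)/6)*b)/4 = -(5 + ((A*b)*(⅙))*b)/4 = -(5 + (A*b/6)*b)/4 = -(5 + A*b²/6)/4 = -5/4 - A*b²/24)
c(-14, (3 + x(3))²)*8 = (-5/4 - 1/24*(-14)*((3 + 3)²)²)*8 = (-5/4 - 1/24*(-14)*(6²)²)*8 = (-5/4 - 1/24*(-14)*36²)*8 = (-5/4 - 1/24*(-14)*1296)*8 = (-5/4 + 756)*8 = (3019/4)*8 = 6038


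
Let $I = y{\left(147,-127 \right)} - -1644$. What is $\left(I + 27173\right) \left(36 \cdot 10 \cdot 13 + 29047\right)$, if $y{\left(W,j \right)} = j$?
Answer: $967627630$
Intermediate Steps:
$I = 1517$ ($I = -127 - -1644 = -127 + 1644 = 1517$)
$\left(I + 27173\right) \left(36 \cdot 10 \cdot 13 + 29047\right) = \left(1517 + 27173\right) \left(36 \cdot 10 \cdot 13 + 29047\right) = 28690 \left(360 \cdot 13 + 29047\right) = 28690 \left(4680 + 29047\right) = 28690 \cdot 33727 = 967627630$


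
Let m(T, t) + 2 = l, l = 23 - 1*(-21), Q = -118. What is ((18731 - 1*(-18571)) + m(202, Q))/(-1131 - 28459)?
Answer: -18672/14795 ≈ -1.2620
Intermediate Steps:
l = 44 (l = 23 + 21 = 44)
m(T, t) = 42 (m(T, t) = -2 + 44 = 42)
((18731 - 1*(-18571)) + m(202, Q))/(-1131 - 28459) = ((18731 - 1*(-18571)) + 42)/(-1131 - 28459) = ((18731 + 18571) + 42)/(-29590) = (37302 + 42)*(-1/29590) = 37344*(-1/29590) = -18672/14795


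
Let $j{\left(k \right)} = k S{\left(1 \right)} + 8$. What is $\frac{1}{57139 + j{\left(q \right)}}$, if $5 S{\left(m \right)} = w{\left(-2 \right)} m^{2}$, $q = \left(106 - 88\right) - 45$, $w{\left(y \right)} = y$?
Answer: $\frac{5}{285789} \approx 1.7495 \cdot 10^{-5}$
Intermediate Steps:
$q = -27$ ($q = 18 - 45 = -27$)
$S{\left(m \right)} = - \frac{2 m^{2}}{5}$ ($S{\left(m \right)} = \frac{\left(-2\right) m^{2}}{5} = - \frac{2 m^{2}}{5}$)
$j{\left(k \right)} = 8 - \frac{2 k}{5}$ ($j{\left(k \right)} = k \left(- \frac{2 \cdot 1^{2}}{5}\right) + 8 = k \left(\left(- \frac{2}{5}\right) 1\right) + 8 = k \left(- \frac{2}{5}\right) + 8 = - \frac{2 k}{5} + 8 = 8 - \frac{2 k}{5}$)
$\frac{1}{57139 + j{\left(q \right)}} = \frac{1}{57139 + \left(8 - - \frac{54}{5}\right)} = \frac{1}{57139 + \left(8 + \frac{54}{5}\right)} = \frac{1}{57139 + \frac{94}{5}} = \frac{1}{\frac{285789}{5}} = \frac{5}{285789}$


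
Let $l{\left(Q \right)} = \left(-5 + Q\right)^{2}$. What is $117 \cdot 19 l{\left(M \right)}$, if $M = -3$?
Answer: $142272$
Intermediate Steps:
$117 \cdot 19 l{\left(M \right)} = 117 \cdot 19 \left(-5 - 3\right)^{2} = 2223 \left(-8\right)^{2} = 2223 \cdot 64 = 142272$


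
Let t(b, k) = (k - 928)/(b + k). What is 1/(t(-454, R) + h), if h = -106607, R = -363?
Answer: -817/87096628 ≈ -9.3804e-6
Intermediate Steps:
t(b, k) = (-928 + k)/(b + k)
1/(t(-454, R) + h) = 1/((-928 - 363)/(-454 - 363) - 106607) = 1/(-1291/(-817) - 106607) = 1/(-1/817*(-1291) - 106607) = 1/(1291/817 - 106607) = 1/(-87096628/817) = -817/87096628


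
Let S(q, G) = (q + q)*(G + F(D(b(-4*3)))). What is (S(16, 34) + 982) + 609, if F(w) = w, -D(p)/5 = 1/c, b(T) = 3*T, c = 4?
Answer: 2639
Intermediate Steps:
D(p) = -5/4
S(q, G) = 2*q*(-5/4 + G) (S(q, G) = (q + q)*(G - 5/4) = (2*q)*(-5/4 + G) = 2*q*(-5/4 + G))
(S(16, 34) + 982) + 609 = ((½)*16*(-5 + 4*34) + 982) + 609 = ((½)*16*(-5 + 136) + 982) + 609 = ((½)*16*131 + 982) + 609 = (1048 + 982) + 609 = 2030 + 609 = 2639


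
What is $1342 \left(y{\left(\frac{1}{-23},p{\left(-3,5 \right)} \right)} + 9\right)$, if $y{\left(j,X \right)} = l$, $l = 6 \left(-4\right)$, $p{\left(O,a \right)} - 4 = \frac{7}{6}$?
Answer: $-20130$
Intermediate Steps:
$p{\left(O,a \right)} = \frac{31}{6}$ ($p{\left(O,a \right)} = 4 + \frac{7}{6} = \frac{31}{6}$)
$l = -24$
$y{\left(j,X \right)} = -24$
$1342 \left(y{\left(\frac{1}{-23},p{\left(-3,5 \right)} \right)} + 9\right) = 1342 \left(-24 + 9\right) = 1342 \left(-15\right) = -20130$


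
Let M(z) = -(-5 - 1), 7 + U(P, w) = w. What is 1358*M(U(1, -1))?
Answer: 8148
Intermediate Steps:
U(P, w) = -7 + w
M(z) = 6 (M(z) = -1*(-6) = 6)
1358*M(U(1, -1)) = 1358*6 = 8148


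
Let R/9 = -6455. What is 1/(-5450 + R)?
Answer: -1/63545 ≈ -1.5737e-5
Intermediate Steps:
R = -58095 (R = 9*(-6455) = -58095)
1/(-5450 + R) = 1/(-5450 - 58095) = 1/(-63545) = -1/63545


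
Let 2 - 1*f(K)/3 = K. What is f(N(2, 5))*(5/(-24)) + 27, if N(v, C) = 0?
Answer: 103/4 ≈ 25.750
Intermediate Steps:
f(K) = 6 - 3*K
f(N(2, 5))*(5/(-24)) + 27 = (6 - 3*0)*(5/(-24)) + 27 = (6 + 0)*(5*(-1/24)) + 27 = 6*(-5/24) + 27 = -5/4 + 27 = 103/4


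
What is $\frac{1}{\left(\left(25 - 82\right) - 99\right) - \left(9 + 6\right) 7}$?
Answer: $- \frac{1}{261} \approx -0.0038314$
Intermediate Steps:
$\frac{1}{\left(\left(25 - 82\right) - 99\right) - \left(9 + 6\right) 7} = \frac{1}{\left(-57 - 99\right) - 15 \cdot 7} = \frac{1}{-156 - 105} = \frac{1}{-261} = - \frac{1}{261}$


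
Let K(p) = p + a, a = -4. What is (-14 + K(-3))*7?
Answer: -147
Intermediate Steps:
K(p) = -4 + p (K(p) = p - 4 = -4 + p)
(-14 + K(-3))*7 = (-14 + (-4 - 3))*7 = (-14 - 7)*7 = -21*7 = -147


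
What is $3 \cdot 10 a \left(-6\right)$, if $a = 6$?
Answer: $-1080$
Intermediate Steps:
$3 \cdot 10 a \left(-6\right) = 3 \cdot 10 \cdot 6 \left(-6\right) = 3 \cdot 60 \left(-6\right) = 180 \left(-6\right) = -1080$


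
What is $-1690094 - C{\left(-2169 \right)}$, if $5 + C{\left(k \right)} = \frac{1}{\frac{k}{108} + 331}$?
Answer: $- \frac{6305722071}{3731} \approx -1.6901 \cdot 10^{6}$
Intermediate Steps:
$C{\left(k \right)} = -5 + \frac{1}{331 + \frac{k}{108}}$ ($C{\left(k \right)} = -5 + \frac{1}{\frac{k}{108} + 331} = -5 + \frac{1}{331 + \frac{k}{108}}$)
$-1690094 - C{\left(-2169 \right)} = -1690094 - \frac{-178632 - -10845}{35748 - 2169} = -1690094 - \frac{-178632 + 10845}{33579} = -1690094 - \frac{1}{33579} \left(-167787\right) = -1690094 - - \frac{18643}{3731} = -1690094 + \frac{18643}{3731} = - \frac{6305722071}{3731}$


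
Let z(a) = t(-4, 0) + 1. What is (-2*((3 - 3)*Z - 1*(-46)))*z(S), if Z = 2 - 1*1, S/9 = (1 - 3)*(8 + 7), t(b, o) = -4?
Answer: 276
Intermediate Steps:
S = -270 (S = 9*((1 - 3)*(8 + 7)) = 9*(-2*15) = 9*(-30) = -270)
Z = 1 (Z = 2 - 1 = 1)
z(a) = -3 (z(a) = -4 + 1 = -3)
(-2*((3 - 3)*Z - 1*(-46)))*z(S) = -2*((3 - 3)*1 - 1*(-46))*(-3) = -2*(0*1 + 46)*(-3) = -2*(0 + 46)*(-3) = -2*46*(-3) = -92*(-3) = 276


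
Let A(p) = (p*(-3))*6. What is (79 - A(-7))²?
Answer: 2209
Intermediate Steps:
A(p) = -18*p (A(p) = -3*p*6 = -18*p)
(79 - A(-7))² = (79 - (-18)*(-7))² = (79 - 1*126)² = (79 - 126)² = (-47)² = 2209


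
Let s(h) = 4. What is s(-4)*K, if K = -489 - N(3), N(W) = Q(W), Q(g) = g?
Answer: -1968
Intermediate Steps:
N(W) = W
K = -492 (K = -489 - 1*3 = -489 - 3 = -492)
s(-4)*K = 4*(-492) = -1968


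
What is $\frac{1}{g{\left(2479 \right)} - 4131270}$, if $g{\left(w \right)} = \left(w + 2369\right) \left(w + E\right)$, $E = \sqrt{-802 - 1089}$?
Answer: $\frac{1314487}{10374663833958} - \frac{404 i \sqrt{1891}}{5187331916979} \approx 1.267 \cdot 10^{-7} - 3.3867 \cdot 10^{-9} i$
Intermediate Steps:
$E = i \sqrt{1891}$ ($E = \sqrt{-1891} = i \sqrt{1891} \approx 43.486 i$)
$g{\left(w \right)} = \left(2369 + w\right) \left(w + i \sqrt{1891}\right)$ ($g{\left(w \right)} = \left(w + 2369\right) \left(w + i \sqrt{1891}\right) = \left(2369 + w\right) \left(w + i \sqrt{1891}\right)$)
$\frac{1}{g{\left(2479 \right)} - 4131270} = \frac{1}{\left(2479^{2} + 2369 \cdot 2479 + 2369 i \sqrt{1891} + i 2479 \sqrt{1891}\right) - 4131270} = \frac{1}{\left(6145441 + 5872751 + 2369 i \sqrt{1891} + 2479 i \sqrt{1891}\right) - 4131270} = \frac{1}{\left(12018192 + 4848 i \sqrt{1891}\right) - 4131270} = \frac{1}{7886922 + 4848 i \sqrt{1891}}$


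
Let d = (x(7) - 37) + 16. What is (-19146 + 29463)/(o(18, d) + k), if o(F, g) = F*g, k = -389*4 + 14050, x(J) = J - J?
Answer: 10317/12116 ≈ 0.85152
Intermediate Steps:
x(J) = 0
d = -21 (d = (0 - 37) + 16 = -37 + 16 = -21)
k = 12494 (k = -1556 + 14050 = 12494)
(-19146 + 29463)/(o(18, d) + k) = (-19146 + 29463)/(18*(-21) + 12494) = 10317/(-378 + 12494) = 10317/12116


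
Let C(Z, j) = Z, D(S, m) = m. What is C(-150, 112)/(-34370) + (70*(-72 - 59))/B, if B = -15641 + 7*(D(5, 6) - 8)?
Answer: 6350423/10761247 ≈ 0.59012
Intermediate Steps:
B = -15655 (B = -15641 + 7*(6 - 8) = -15641 + 7*(-2) = -15641 - 14 = -15655)
C(-150, 112)/(-34370) + (70*(-72 - 59))/B = -150/(-34370) + (70*(-72 - 59))/(-15655) = -150*(-1/34370) + (70*(-131))*(-1/15655) = 15/3437 - 9170*(-1/15655) = 15/3437 + 1834/3131 = 6350423/10761247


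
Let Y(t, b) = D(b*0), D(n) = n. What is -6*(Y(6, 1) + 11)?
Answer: -66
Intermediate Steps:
Y(t, b) = 0 (Y(t, b) = b*0 = 0)
-6*(Y(6, 1) + 11) = -6*(0 + 11) = -6*11 = -66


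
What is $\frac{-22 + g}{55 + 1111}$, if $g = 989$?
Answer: $\frac{967}{1166} \approx 0.82933$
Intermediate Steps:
$\frac{-22 + g}{55 + 1111} = \frac{-22 + 989}{55 + 1111} = \frac{967}{1166}$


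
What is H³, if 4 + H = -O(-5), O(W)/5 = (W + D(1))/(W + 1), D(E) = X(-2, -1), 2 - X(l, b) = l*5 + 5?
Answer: -27/8 ≈ -3.3750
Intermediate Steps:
X(l, b) = -3 - 5*l (X(l, b) = 2 - (l*5 + 5) = 2 - (5*l + 5) = 2 - (5 + 5*l) = 2 + (-5 - 5*l) = -3 - 5*l)
D(E) = 7 (D(E) = -3 - 5*(-2) = -3 + 10 = 7)
O(W) = 5*(7 + W)/(1 + W) (O(W) = 5*((W + 7)/(W + 1)) = 5*((7 + W)/(1 + W)) = 5*(7 + W)/(1 + W))
H = -3/2 (H = -4 - 5*(7 - 5)/(1 - 5) = -4 - 5*2/(-4) = -4 - 5*(-1)*2/4 = -4 - 1*(-5/2) = -4 + 5/2 = -3/2 ≈ -1.5000)
H³ = (-3/2)³ = -27/8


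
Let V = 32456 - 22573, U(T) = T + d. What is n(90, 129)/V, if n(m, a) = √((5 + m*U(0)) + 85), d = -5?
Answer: 6*I*√10/9883 ≈ 0.0019198*I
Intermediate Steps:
U(T) = -5 + T (U(T) = T - 5 = -5 + T)
n(m, a) = √(90 - 5*m) (n(m, a) = √((5 + m*(-5 + 0)) + 85) = √((5 + m*(-5)) + 85) = √((5 - 5*m) + 85) = √(90 - 5*m))
V = 9883
n(90, 129)/V = √(90 - 5*90)/9883 = √(90 - 450)*(1/9883) = √(-360)*(1/9883) = (6*I*√10)*(1/9883) = 6*I*√10/9883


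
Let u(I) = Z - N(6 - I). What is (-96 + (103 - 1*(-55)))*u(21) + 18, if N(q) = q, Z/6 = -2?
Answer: 204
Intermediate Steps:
Z = -12 (Z = 6*(-2) = -12)
u(I) = -18 + I (u(I) = -12 - (6 - I) = -12 + (-6 + I) = -18 + I)
(-96 + (103 - 1*(-55)))*u(21) + 18 = (-96 + (103 - 1*(-55)))*(-18 + 21) + 18 = (-96 + (103 + 55))*3 + 18 = (-96 + 158)*3 + 18 = 62*3 + 18 = 186 + 18 = 204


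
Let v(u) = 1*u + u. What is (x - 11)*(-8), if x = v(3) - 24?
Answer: 232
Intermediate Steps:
v(u) = 2*u (v(u) = u + u = 2*u)
x = -18 (x = 2*3 - 24 = 6 - 24 = -18)
(x - 11)*(-8) = (-18 - 11)*(-8) = -29*(-8) = 232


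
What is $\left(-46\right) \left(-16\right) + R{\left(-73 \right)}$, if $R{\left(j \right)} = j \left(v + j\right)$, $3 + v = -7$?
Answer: $6795$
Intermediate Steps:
$v = -10$ ($v = -3 - 7 = -10$)
$R{\left(j \right)} = j \left(-10 + j\right)$
$\left(-46\right) \left(-16\right) + R{\left(-73 \right)} = \left(-46\right) \left(-16\right) - 73 \left(-10 - 73\right) = 736 - -6059 = 736 + 6059 = 6795$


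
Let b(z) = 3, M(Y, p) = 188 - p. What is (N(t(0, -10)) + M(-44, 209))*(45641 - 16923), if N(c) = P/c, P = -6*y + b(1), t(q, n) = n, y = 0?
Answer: -3058467/5 ≈ -6.1169e+5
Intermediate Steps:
P = 3 (P = -6*0 + 3 = 0 + 3 = 3)
N(c) = 3/c
(N(t(0, -10)) + M(-44, 209))*(45641 - 16923) = (3/(-10) + (188 - 1*209))*(45641 - 16923) = (3*(-⅒) + (188 - 209))*28718 = (-3/10 - 21)*28718 = -213/10*28718 = -3058467/5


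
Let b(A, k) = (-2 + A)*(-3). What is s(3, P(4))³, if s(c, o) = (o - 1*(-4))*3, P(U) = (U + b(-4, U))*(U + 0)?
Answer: 21024576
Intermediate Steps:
b(A, k) = 6 - 3*A
P(U) = U*(18 + U) (P(U) = (U + (6 - 3*(-4)))*(U + 0) = (U + (6 + 12))*U = (U + 18)*U = (18 + U)*U = U*(18 + U))
s(c, o) = 12 + 3*o (s(c, o) = (o + 4)*3 = (4 + o)*3 = 12 + 3*o)
s(3, P(4))³ = (12 + 3*(4*(18 + 4)))³ = (12 + 3*(4*22))³ = (12 + 3*88)³ = (12 + 264)³ = 276³ = 21024576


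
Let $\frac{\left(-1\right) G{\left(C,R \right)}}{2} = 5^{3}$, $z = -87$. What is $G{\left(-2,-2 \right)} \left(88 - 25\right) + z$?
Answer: $-15837$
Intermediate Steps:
$G{\left(C,R \right)} = -250$ ($G{\left(C,R \right)} = - 2 \cdot 5^{3} = \left(-2\right) 125 = -250$)
$G{\left(-2,-2 \right)} \left(88 - 25\right) + z = - 250 \left(88 - 25\right) - 87 = \left(-250\right) 63 - 87 = -15750 - 87 = -15837$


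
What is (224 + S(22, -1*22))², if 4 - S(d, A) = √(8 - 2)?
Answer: (228 - √6)² ≈ 50873.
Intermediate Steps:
S(d, A) = 4 - √6 (S(d, A) = 4 - √(8 - 2) = 4 - √6)
(224 + S(22, -1*22))² = (224 + (4 - √6))² = (228 - √6)²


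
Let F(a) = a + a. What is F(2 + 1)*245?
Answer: 1470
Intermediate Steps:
F(a) = 2*a
F(2 + 1)*245 = (2*(2 + 1))*245 = (2*3)*245 = 6*245 = 1470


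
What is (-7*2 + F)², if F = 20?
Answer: 36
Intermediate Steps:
(-7*2 + F)² = (-7*2 + 20)² = (-14 + 20)² = 6² = 36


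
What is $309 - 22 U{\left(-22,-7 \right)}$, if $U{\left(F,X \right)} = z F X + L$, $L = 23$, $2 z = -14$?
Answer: $23519$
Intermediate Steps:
$z = -7$ ($z = \frac{1}{2} \left(-14\right) = -7$)
$U{\left(F,X \right)} = 23 - 7 F X$ ($U{\left(F,X \right)} = - 7 F X + 23 = 23 - 7 F X$)
$309 - 22 U{\left(-22,-7 \right)} = 309 - 22 \left(23 - \left(-154\right) \left(-7\right)\right) = 309 - 22 \left(23 - 1078\right) = 309 - -23210 = 309 + 23210 = 23519$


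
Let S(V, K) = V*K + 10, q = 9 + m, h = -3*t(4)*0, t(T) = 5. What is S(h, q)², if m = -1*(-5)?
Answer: 100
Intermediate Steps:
m = 5
h = 0 (h = -3*5*0 = -15*0 = 0)
q = 14 (q = 9 + 5 = 14)
S(V, K) = 10 + K*V (S(V, K) = K*V + 10 = 10 + K*V)
S(h, q)² = (10 + 14*0)² = (10 + 0)² = 10² = 100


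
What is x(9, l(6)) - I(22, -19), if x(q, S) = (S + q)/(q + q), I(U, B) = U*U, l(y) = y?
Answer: -2899/6 ≈ -483.17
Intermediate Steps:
I(U, B) = U²
x(q, S) = (S + q)/(2*q) (x(q, S) = (S + q)/((2*q)) = (S + q)*(1/(2*q)) = (S + q)/(2*q))
x(9, l(6)) - I(22, -19) = (½)*(6 + 9)/9 - 1*22² = (½)*(⅑)*15 - 1*484 = ⅚ - 484 = -2899/6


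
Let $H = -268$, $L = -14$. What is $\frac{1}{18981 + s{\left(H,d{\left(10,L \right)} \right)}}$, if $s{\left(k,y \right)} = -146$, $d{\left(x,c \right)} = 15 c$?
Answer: $\frac{1}{18835} \approx 5.3093 \cdot 10^{-5}$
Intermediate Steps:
$\frac{1}{18981 + s{\left(H,d{\left(10,L \right)} \right)}} = \frac{1}{18981 - 146} = \frac{1}{18835}$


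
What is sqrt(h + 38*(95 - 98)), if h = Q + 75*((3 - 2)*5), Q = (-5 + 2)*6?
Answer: 9*sqrt(3) ≈ 15.588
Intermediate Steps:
Q = -18 (Q = -3*6 = -18)
h = 357 (h = -18 + 75*((3 - 2)*5) = -18 + 75*(1*5) = -18 + 75*5 = -18 + 375 = 357)
sqrt(h + 38*(95 - 98)) = sqrt(357 + 38*(95 - 98)) = sqrt(357 + 38*(-3)) = sqrt(357 - 114) = sqrt(243) = 9*sqrt(3)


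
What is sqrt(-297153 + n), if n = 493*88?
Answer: I*sqrt(253769) ≈ 503.75*I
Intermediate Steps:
n = 43384
sqrt(-297153 + n) = sqrt(-297153 + 43384) = sqrt(-253769) = I*sqrt(253769)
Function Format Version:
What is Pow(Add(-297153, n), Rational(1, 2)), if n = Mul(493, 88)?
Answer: Mul(I, Pow(253769, Rational(1, 2))) ≈ Mul(503.75, I)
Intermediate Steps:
n = 43384
Pow(Add(-297153, n), Rational(1, 2)) = Pow(Add(-297153, 43384), Rational(1, 2)) = Pow(-253769, Rational(1, 2)) = Mul(I, Pow(253769, Rational(1, 2)))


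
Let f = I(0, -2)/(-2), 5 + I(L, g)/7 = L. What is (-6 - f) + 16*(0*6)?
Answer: -47/2 ≈ -23.500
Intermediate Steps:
I(L, g) = -35 + 7*L
f = 35/2 (f = (-35 + 7*0)/(-2) = (-35 + 0)*(-½) = -35*(-½) = 35/2 ≈ 17.500)
(-6 - f) + 16*(0*6) = (-6 - 1*35/2) + 16*(0*6) = (-6 - 35/2) + 16*0 = -47/2 + 0 = -47/2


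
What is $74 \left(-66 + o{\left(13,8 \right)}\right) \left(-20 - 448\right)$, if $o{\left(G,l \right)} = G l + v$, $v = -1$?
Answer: $-1281384$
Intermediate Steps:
$o{\left(G,l \right)} = -1 + G l$ ($o{\left(G,l \right)} = G l - 1 = -1 + G l$)
$74 \left(-66 + o{\left(13,8 \right)}\right) \left(-20 - 448\right) = 74 \left(-66 + \left(-1 + 13 \cdot 8\right)\right) \left(-20 - 448\right) = 74 \left(-66 + \left(-1 + 104\right)\right) \left(-468\right) = 74 \left(-66 + 103\right) \left(-468\right) = 74 \cdot 37 \left(-468\right) = 74 \left(-17316\right) = -1281384$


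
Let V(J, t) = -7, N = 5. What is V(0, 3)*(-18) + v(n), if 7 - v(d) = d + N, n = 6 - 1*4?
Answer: 126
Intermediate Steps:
n = 2 (n = 6 - 4 = 2)
v(d) = 2 - d (v(d) = 7 - (d + 5) = 7 - (5 + d) = 7 + (-5 - d) = 2 - d)
V(0, 3)*(-18) + v(n) = -7*(-18) + (2 - 1*2) = 126 + (2 - 2) = 126 + 0 = 126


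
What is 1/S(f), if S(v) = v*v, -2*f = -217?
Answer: 4/47089 ≈ 8.4945e-5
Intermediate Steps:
f = 217/2 (f = -1/2*(-217) = 217/2 ≈ 108.50)
S(v) = v**2
1/S(f) = 1/((217/2)**2) = 1/(47089/4) = 4/47089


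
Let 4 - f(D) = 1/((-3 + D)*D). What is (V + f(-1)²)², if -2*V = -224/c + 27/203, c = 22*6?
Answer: 2531570570281/11488409856 ≈ 220.36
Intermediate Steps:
c = 132
f(D) = 4 - 1/(D*(-3 + D)) (f(D) = 4 - 1/((-3 + D)*D) = 4 - 1/(D*(-3 + D)))
V = 10477/13398 (V = -(-224/132 + 27/203)/2 = -(-224*1/132 + 27*(1/203))/2 = -(-56/33 + 27/203)/2 = -½*(-10477/6699) = 10477/13398 ≈ 0.78198)
(V + f(-1)²)² = (10477/13398 + ((-1 - 12*(-1) + 4*(-1)²)/((-1)*(-3 - 1)))²)² = (10477/13398 + (-1*(-1 + 12 + 4*1)/(-4))²)² = (10477/13398 + (-1*(-¼)*(-1 + 12 + 4))²)² = (10477/13398 + (-1*(-¼)*15)²)² = (10477/13398 + (15/4)²)² = (10477/13398 + 225/16)² = (1591091/107184)² = 2531570570281/11488409856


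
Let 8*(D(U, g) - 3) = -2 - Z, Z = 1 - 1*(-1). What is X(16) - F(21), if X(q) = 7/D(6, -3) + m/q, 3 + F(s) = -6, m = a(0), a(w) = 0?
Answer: 59/5 ≈ 11.800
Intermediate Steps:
Z = 2 (Z = 1 + 1 = 2)
D(U, g) = 5/2 (D(U, g) = 3 + (-2 - 1*2)/8 = 3 + (-2 - 2)/8 = 3 + (1/8)*(-4) = 3 - 1/2 = 5/2)
m = 0
F(s) = -9 (F(s) = -3 - 6 = -9)
X(q) = 14/5 (X(q) = 7/(5/2) + 0/q = 7*(2/5) + 0 = 14/5 + 0 = 14/5)
X(16) - F(21) = 14/5 - 1*(-9) = 14/5 + 9 = 59/5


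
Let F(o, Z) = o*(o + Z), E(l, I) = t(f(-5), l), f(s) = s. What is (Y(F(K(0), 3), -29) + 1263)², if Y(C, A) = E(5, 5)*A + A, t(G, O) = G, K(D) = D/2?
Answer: 1901641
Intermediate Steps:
K(D) = D/2 (K(D) = D*(½) = D/2)
E(l, I) = -5
F(o, Z) = o*(Z + o)
Y(C, A) = -4*A (Y(C, A) = -5*A + A = -4*A)
(Y(F(K(0), 3), -29) + 1263)² = (-4*(-29) + 1263)² = (116 + 1263)² = 1379² = 1901641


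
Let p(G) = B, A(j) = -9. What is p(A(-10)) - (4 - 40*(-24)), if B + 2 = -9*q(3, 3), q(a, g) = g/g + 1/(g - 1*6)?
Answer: -972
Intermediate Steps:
q(a, g) = 1 + 1/(-6 + g) (q(a, g) = 1 + 1/(g - 6) = 1 + 1/(-6 + g))
B = -8 (B = -2 - 9*(-5 + 3)/(-6 + 3) = -2 - 9*(-2)/(-3) = -2 - (-3)*(-2) = -2 - 9*2/3 = -2 - 6 = -8)
p(G) = -8
p(A(-10)) - (4 - 40*(-24)) = -8 - (4 - 40*(-24)) = -8 - (4 + 960) = -8 - 1*964 = -8 - 964 = -972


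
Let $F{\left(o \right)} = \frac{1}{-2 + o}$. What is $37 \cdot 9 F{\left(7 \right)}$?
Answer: $\frac{333}{5} \approx 66.6$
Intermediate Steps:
$37 \cdot 9 F{\left(7 \right)} = \frac{37 \cdot 9}{-2 + 7} = \frac{333}{5}$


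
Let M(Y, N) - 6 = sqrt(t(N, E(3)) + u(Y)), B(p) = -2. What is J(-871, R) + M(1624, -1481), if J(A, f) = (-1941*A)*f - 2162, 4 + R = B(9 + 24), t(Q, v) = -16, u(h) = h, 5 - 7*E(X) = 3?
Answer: -10145822 + 2*sqrt(402) ≈ -1.0146e+7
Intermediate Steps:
E(X) = 2/7 (E(X) = 5/7 - 1/7*3 = 5/7 - 3/7 = 2/7)
R = -6 (R = -4 - 2 = -6)
M(Y, N) = 6 + sqrt(-16 + Y)
J(A, f) = -2162 - 1941*A*f (J(A, f) = -1941*A*f - 2162 = -2162 - 1941*A*f)
J(-871, R) + M(1624, -1481) = (-2162 - 1941*(-871)*(-6)) + (6 + sqrt(-16 + 1624)) = (-2162 - 10143666) + (6 + sqrt(1608)) = -10145828 + (6 + 2*sqrt(402)) = -10145822 + 2*sqrt(402)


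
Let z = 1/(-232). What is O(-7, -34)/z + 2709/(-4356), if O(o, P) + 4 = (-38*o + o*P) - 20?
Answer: -53898541/484 ≈ -1.1136e+5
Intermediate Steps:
z = -1/232 ≈ -0.0043103
O(o, P) = -24 - 38*o + P*o (O(o, P) = -4 + ((-38*o + o*P) - 20) = -4 + ((-38*o + P*o) - 20) = -4 + (-20 - 38*o + P*o) = -24 - 38*o + P*o)
O(-7, -34)/z + 2709/(-4356) = (-24 - 38*(-7) - 34*(-7))/(-1/232) + 2709/(-4356) = (-24 + 266 + 238)*(-232) + 2709*(-1/4356) = 480*(-232) - 301/484 = -111360 - 301/484 = -53898541/484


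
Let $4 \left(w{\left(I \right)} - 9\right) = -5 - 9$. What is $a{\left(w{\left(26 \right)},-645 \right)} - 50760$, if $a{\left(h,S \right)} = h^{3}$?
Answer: $- \frac{404749}{8} \approx -50594.0$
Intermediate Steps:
$w{\left(I \right)} = \frac{11}{2}$ ($w{\left(I \right)} = 9 + \frac{-5 - 9}{4} = 9 + \frac{1}{4} \left(-14\right) = 9 - \frac{7}{2} = \frac{11}{2}$)
$a{\left(w{\left(26 \right)},-645 \right)} - 50760 = \left(\frac{11}{2}\right)^{3} - 50760 = \frac{1331}{8} - 50760 = - \frac{404749}{8}$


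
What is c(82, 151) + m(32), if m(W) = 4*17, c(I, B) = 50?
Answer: 118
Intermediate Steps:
m(W) = 68
c(82, 151) + m(32) = 50 + 68 = 118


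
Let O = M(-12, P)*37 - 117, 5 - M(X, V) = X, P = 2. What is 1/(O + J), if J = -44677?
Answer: -1/44165 ≈ -2.2642e-5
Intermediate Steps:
M(X, V) = 5 - X
O = 512 (O = (5 - 1*(-12))*37 - 117 = (5 + 12)*37 - 117 = 17*37 - 117 = 629 - 117 = 512)
1/(O + J) = 1/(512 - 44677) = 1/(-44165) = -1/44165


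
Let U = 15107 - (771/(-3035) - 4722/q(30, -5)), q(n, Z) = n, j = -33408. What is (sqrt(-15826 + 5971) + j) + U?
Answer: -11013011/607 + 3*I*sqrt(1095) ≈ -18143.0 + 99.272*I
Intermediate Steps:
U = 9265645/607 (U = 15107 - (771/(-3035) - 4722/30) = 15107 - (771*(-1/3035) - 4722*1/30) = 15107 - (-771/3035 - 787/5) = 15107 - 1*(-95696/607) = 15107 + 95696/607 = 9265645/607 ≈ 15265.)
(sqrt(-15826 + 5971) + j) + U = (sqrt(-15826 + 5971) - 33408) + 9265645/607 = (sqrt(-9855) - 33408) + 9265645/607 = (3*I*sqrt(1095) - 33408) + 9265645/607 = (-33408 + 3*I*sqrt(1095)) + 9265645/607 = -11013011/607 + 3*I*sqrt(1095)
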